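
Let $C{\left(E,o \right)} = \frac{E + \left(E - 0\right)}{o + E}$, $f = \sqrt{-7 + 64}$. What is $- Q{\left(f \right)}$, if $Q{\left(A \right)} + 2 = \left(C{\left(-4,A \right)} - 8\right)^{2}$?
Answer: $- \frac{129886}{1681} - \frac{5760 \sqrt{57}}{1681} \approx -103.14$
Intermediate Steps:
$f = \sqrt{57} \approx 7.5498$
$C{\left(E,o \right)} = \frac{2 E}{E + o}$ ($C{\left(E,o \right)} = \frac{E + \left(E + 0\right)}{E + o} = \frac{E + E}{E + o} = \frac{2 E}{E + o}$)
$Q{\left(A \right)} = -2 + \left(-8 - \frac{8}{-4 + A}\right)^{2}$ ($Q{\left(A \right)} = -2 + \left(2 \left(-4\right) \frac{1}{-4 + A} - 8\right)^{2} = -2 + \left(- \frac{8}{-4 + A} - 8\right)^{2} = -2 + \left(-8 - \frac{8}{-4 + A}\right)^{2}$)
$- Q{\left(f \right)} = - (-2 + \frac{64 \left(-3 + \sqrt{57}\right)^{2}}{\left(-4 + \sqrt{57}\right)^{2}}) = 2 - \frac{64 \left(-3 + \sqrt{57}\right)^{2}}{\left(-4 + \sqrt{57}\right)^{2}}$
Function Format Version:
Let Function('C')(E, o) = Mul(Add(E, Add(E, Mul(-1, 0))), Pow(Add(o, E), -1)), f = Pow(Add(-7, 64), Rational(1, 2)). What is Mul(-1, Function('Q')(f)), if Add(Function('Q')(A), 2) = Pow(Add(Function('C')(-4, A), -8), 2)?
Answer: Add(Rational(-129886, 1681), Mul(Rational(-5760, 1681), Pow(57, Rational(1, 2)))) ≈ -103.14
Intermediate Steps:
f = Pow(57, Rational(1, 2)) ≈ 7.5498
Function('C')(E, o) = Mul(2, E, Pow(Add(E, o), -1)) (Function('C')(E, o) = Mul(Add(E, Add(E, 0)), Pow(Add(E, o), -1)) = Mul(Add(E, E), Pow(Add(E, o), -1)) = Mul(Mul(2, E), Pow(Add(E, o), -1)) = Mul(2, E, Pow(Add(E, o), -1)))
Function('Q')(A) = Add(-2, Pow(Add(-8, Mul(-8, Pow(Add(-4, A), -1))), 2)) (Function('Q')(A) = Add(-2, Pow(Add(Mul(2, -4, Pow(Add(-4, A), -1)), -8), 2)) = Add(-2, Pow(Add(Mul(-8, Pow(Add(-4, A), -1)), -8), 2)) = Add(-2, Pow(Add(-8, Mul(-8, Pow(Add(-4, A), -1))), 2)))
Mul(-1, Function('Q')(f)) = Mul(-1, Add(-2, Mul(64, Pow(Add(-4, Pow(57, Rational(1, 2))), -2), Pow(Add(-3, Pow(57, Rational(1, 2))), 2)))) = Add(2, Mul(-64, Pow(Add(-4, Pow(57, Rational(1, 2))), -2), Pow(Add(-3, Pow(57, Rational(1, 2))), 2)))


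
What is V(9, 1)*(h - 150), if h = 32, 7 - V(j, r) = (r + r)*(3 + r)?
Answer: 118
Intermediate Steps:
V(j, r) = 7 - 2*r*(3 + r) (V(j, r) = 7 - (r + r)*(3 + r) = 7 - 2*r*(3 + r))
V(9, 1)*(h - 150) = (7 - 6*1 - 2*1**2)*(32 - 150) = (7 - 6 - 2*1)*(-118) = (7 - 6 - 2)*(-118) = -1*(-118) = 118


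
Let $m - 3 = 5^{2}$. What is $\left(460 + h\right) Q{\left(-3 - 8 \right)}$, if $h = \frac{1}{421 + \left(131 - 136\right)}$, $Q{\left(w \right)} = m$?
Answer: $\frac{1339527}{104} \approx 12880.0$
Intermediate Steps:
$m = 28$ ($m = 3 + 5^{2} = 3 + 25 = 28$)
$Q{\left(w \right)} = 28$
$h = \frac{1}{416}$ ($h = \frac{1}{421 + \left(131 - 136\right)} = \frac{1}{421 - 5} = \frac{1}{416} \approx 0.0024038$)
$\left(460 + h\right) Q{\left(-3 - 8 \right)} = \left(460 + \frac{1}{416}\right) 28 = \frac{191361}{416} \cdot 28 = \frac{1339527}{104}$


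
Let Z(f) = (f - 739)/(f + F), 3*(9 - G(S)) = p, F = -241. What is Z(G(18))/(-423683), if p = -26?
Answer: -1082/141933805 ≈ -7.6233e-6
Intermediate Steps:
G(S) = 53/3 (G(S) = 9 - 1/3*(-26) = 9 + 26/3 = 53/3)
Z(f) = (-739 + f)/(-241 + f) (Z(f) = (f - 739)/(f - 241) = (-739 + f)/(-241 + f))
Z(G(18))/(-423683) = ((-739 + 53/3)/(-241 + 53/3))/(-423683) = (-2164/3/(-670/3))*(-1/423683) = -3/670*(-2164/3)*(-1/423683) = (1082/335)*(-1/423683) = -1082/141933805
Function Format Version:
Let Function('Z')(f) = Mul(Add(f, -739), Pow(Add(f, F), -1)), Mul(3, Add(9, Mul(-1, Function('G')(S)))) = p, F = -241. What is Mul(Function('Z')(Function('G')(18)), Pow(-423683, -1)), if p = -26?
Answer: Rational(-1082, 141933805) ≈ -7.6233e-6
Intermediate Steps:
Function('G')(S) = Rational(53, 3) (Function('G')(S) = Add(9, Mul(Rational(-1, 3), -26)) = Add(9, Rational(26, 3)) = Rational(53, 3))
Function('Z')(f) = Mul(Pow(Add(-241, f), -1), Add(-739, f)) (Function('Z')(f) = Mul(Add(f, -739), Pow(Add(f, -241), -1)) = Mul(Add(-739, f), Pow(Add(-241, f), -1)) = Mul(Pow(Add(-241, f), -1), Add(-739, f)))
Mul(Function('Z')(Function('G')(18)), Pow(-423683, -1)) = Mul(Mul(Pow(Add(-241, Rational(53, 3)), -1), Add(-739, Rational(53, 3))), Pow(-423683, -1)) = Mul(Mul(Pow(Rational(-670, 3), -1), Rational(-2164, 3)), Rational(-1, 423683)) = Mul(Mul(Rational(-3, 670), Rational(-2164, 3)), Rational(-1, 423683)) = Mul(Rational(1082, 335), Rational(-1, 423683)) = Rational(-1082, 141933805)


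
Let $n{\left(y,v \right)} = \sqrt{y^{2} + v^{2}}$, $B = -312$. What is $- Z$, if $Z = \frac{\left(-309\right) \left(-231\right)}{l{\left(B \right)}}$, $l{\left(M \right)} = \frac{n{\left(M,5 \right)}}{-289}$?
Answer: $\frac{20628531 \sqrt{97369}}{97369} \approx 66109.0$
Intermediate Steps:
$n{\left(y,v \right)} = \sqrt{v^{2} + y^{2}}$
$l{\left(M \right)} = - \frac{\sqrt{25 + M^{2}}}{289}$ ($l{\left(M \right)} = \frac{\sqrt{5^{2} + M^{2}}}{-289} = \sqrt{25 + M^{2}} \left(- \frac{1}{289}\right) = - \frac{\sqrt{25 + M^{2}}}{289}$)
$Z = - \frac{20628531 \sqrt{97369}}{97369}$ ($Z = \frac{\left(-309\right) \left(-231\right)}{\left(- \frac{1}{289}\right) \sqrt{25 + \left(-312\right)^{2}}} = \frac{71379}{\left(- \frac{1}{289}\right) \sqrt{25 + 97344}} = \frac{71379}{\left(- \frac{1}{289}\right) \sqrt{97369}} = 71379 \left(- \frac{289 \sqrt{97369}}{97369}\right) = - \frac{20628531 \sqrt{97369}}{97369} \approx -66109.0$)
$- Z = - \frac{\left(-20628531\right) \sqrt{97369}}{97369} = \frac{20628531 \sqrt{97369}}{97369}$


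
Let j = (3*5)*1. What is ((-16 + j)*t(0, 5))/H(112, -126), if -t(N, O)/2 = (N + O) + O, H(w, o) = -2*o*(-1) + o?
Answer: -10/189 ≈ -0.052910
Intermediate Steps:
H(w, o) = 3*o (H(w, o) = -(-2)*o + o = 2*o + o = 3*o)
t(N, O) = -4*O - 2*N (t(N, O) = -2*((N + O) + O) = -2*(N + 2*O) = -4*O - 2*N)
j = 15 (j = 15*1 = 15)
((-16 + j)*t(0, 5))/H(112, -126) = ((-16 + 15)*(-4*5 - 2*0))/((3*(-126))) = -(-20 + 0)/(-378) = -1*(-20)*(-1/378) = 20*(-1/378) = -10/189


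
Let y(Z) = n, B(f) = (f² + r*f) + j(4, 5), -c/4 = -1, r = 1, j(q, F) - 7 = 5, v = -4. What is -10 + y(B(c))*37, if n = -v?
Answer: 138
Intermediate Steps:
j(q, F) = 12 (j(q, F) = 7 + 5 = 12)
c = 4 (c = -4*(-1) = 4)
B(f) = 12 + f + f² (B(f) = (f² + 1*f) + 12 = (f² + f) + 12 = (f + f²) + 12 = 12 + f + f²)
n = 4 (n = -1*(-4) = 4)
y(Z) = 4
-10 + y(B(c))*37 = -10 + 4*37 = -10 + 148 = 138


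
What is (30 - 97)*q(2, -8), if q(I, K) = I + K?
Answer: 402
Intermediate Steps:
(30 - 97)*q(2, -8) = (30 - 97)*(2 - 8) = -67*(-6) = 402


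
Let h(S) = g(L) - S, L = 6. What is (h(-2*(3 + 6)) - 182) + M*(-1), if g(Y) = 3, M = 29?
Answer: -190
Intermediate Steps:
h(S) = 3 - S
(h(-2*(3 + 6)) - 182) + M*(-1) = ((3 - (-2)*(3 + 6)) - 182) + 29*(-1) = ((3 - (-2)*9) - 182) - 29 = ((3 - 1*(-18)) - 182) - 29 = ((3 + 18) - 182) - 29 = (21 - 182) - 29 = -161 - 29 = -190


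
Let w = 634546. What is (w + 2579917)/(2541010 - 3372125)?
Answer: -3214463/831115 ≈ -3.8677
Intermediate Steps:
(w + 2579917)/(2541010 - 3372125) = (634546 + 2579917)/(2541010 - 3372125) = 3214463/(-831115) = 3214463*(-1/831115) = -3214463/831115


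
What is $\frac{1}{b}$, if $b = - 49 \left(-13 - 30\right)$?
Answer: $\frac{1}{2107} \approx 0.00047461$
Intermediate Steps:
$b = 2107$ ($b = \left(-49\right) \left(-43\right) = 2107$)
$\frac{1}{b} = \frac{1}{2107}$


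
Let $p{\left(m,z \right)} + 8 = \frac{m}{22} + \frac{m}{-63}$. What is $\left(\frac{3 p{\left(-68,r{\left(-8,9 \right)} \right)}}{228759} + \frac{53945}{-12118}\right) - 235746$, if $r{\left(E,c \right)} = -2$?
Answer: $- \frac{150964089184400801}{640355460822} \approx -2.3575 \cdot 10^{5}$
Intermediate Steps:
$p{\left(m,z \right)} = -8 + \frac{41 m}{1386}$ ($p{\left(m,z \right)} = -8 + \left(\frac{m}{22} + \frac{m}{-63}\right) = -8 + \left(m \frac{1}{22} + m \left(- \frac{1}{63}\right)\right) = -8 + \left(\frac{m}{22} - \frac{m}{63}\right) = -8 + \frac{41 m}{1386}$)
$\left(\frac{3 p{\left(-68,r{\left(-8,9 \right)} \right)}}{228759} + \frac{53945}{-12118}\right) - 235746 = \left(\frac{3 \left(-8 + \frac{41}{1386} \left(-68\right)\right)}{228759} + \frac{53945}{-12118}\right) - 235746 = \left(3 \left(-8 - \frac{1394}{693}\right) \frac{1}{228759} + 53945 \left(- \frac{1}{12118}\right)\right) - 235746 = \left(3 \left(- \frac{6938}{693}\right) \frac{1}{228759} - \frac{53945}{12118}\right) - 235746 = \left(\left(- \frac{6938}{231}\right) \frac{1}{228759} - \frac{53945}{12118}\right) - 235746 = \left(- \frac{6938}{52843329} - \frac{53945}{12118}\right) - 235746 = - \frac{2850717457589}{640355460822} - 235746 = - \frac{150964089184400801}{640355460822}$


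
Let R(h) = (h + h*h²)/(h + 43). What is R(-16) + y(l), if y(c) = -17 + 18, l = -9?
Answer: -4085/27 ≈ -151.30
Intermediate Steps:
y(c) = 1
R(h) = (h + h³)/(43 + h)
R(-16) + y(l) = (-16 + (-16)³)/(43 - 16) + 1 = (-16 - 4096)/27 + 1 = (1/27)*(-4112) + 1 = -4112/27 + 1 = -4085/27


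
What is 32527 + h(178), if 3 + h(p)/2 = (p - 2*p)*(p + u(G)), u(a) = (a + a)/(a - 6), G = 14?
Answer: -32093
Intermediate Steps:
u(a) = 2*a/(-6 + a) (u(a) = (2*a)/(-6 + a) = 2*a/(-6 + a))
h(p) = -6 - 2*p*(7/2 + p) (h(p) = -6 + 2*((p - 2*p)*(p + 2*14/(-6 + 14))) = -6 + 2*((-p)*(p + 2*14/8)) = -6 + 2*((-p)*(p + 2*14*(⅛))) = -6 + 2*((-p)*(p + 7/2)) = -6 + 2*((-p)*(7/2 + p)) = -6 + 2*(-p*(7/2 + p)) = -6 - 2*p*(7/2 + p))
32527 + h(178) = 32527 + (-6 - 7*178 - 2*178²) = 32527 + (-6 - 1246 - 2*31684) = 32527 + (-6 - 1246 - 63368) = 32527 - 64620 = -32093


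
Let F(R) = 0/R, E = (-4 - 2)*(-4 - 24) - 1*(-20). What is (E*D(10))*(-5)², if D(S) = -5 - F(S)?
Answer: -23500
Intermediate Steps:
E = 188 (E = -6*(-28) + 20 = 168 + 20 = 188)
F(R) = 0
D(S) = -5 (D(S) = -5 - 1*0 = -5 + 0 = -5)
(E*D(10))*(-5)² = (188*(-5))*(-5)² = -940*25 = -23500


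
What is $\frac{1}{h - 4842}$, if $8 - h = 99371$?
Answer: $- \frac{1}{104205} \approx -9.5965 \cdot 10^{-6}$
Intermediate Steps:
$h = -99363$ ($h = 8 - 99371 = -99363$)
$\frac{1}{h - 4842} = \frac{1}{-99363 - 4842} = \frac{1}{-104205} = - \frac{1}{104205}$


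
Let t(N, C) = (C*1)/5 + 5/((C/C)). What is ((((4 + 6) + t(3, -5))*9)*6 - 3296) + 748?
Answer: -1792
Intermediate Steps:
t(N, C) = 5 + C/5 (t(N, C) = C*(1/5) + 5/1 = C/5 + 5*1 = C/5 + 5 = 5 + C/5)
((((4 + 6) + t(3, -5))*9)*6 - 3296) + 748 = ((((4 + 6) + (5 + (1/5)*(-5)))*9)*6 - 3296) + 748 = (((10 + (5 - 1))*9)*6 - 3296) + 748 = (((10 + 4)*9)*6 - 3296) + 748 = ((14*9)*6 - 3296) + 748 = (126*6 - 3296) + 748 = (756 - 3296) + 748 = -2540 + 748 = -1792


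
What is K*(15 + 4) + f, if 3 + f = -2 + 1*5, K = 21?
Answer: 399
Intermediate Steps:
f = 0 (f = -3 + (-2 + 1*5) = -3 + (-2 + 5) = -3 + 3 = 0)
K*(15 + 4) + f = 21*(15 + 4) + 0 = 21*19 + 0 = 399 + 0 = 399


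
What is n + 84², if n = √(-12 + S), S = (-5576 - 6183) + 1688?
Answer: 7056 + I*√10083 ≈ 7056.0 + 100.41*I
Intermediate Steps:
S = -10071 (S = -11759 + 1688 = -10071)
n = I*√10083 (n = √(-12 - 10071) = √(-10083) = I*√10083 ≈ 100.41*I)
n + 84² = I*√10083 + 84² = I*√10083 + 7056 = 7056 + I*√10083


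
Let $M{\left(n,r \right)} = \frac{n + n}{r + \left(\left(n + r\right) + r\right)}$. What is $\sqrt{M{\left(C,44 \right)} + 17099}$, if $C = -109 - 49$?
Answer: $\frac{\sqrt{2891785}}{13} \approx 130.81$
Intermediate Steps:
$C = -158$ ($C = -109 - 49 = -158$)
$M{\left(n,r \right)} = \frac{2 n}{n + 3 r}$ ($M{\left(n,r \right)} = \frac{2 n}{r + \left(n + 2 r\right)} = \frac{2 n}{n + 3 r}$)
$\sqrt{M{\left(C,44 \right)} + 17099} = \sqrt{2 \left(-158\right) \frac{1}{-158 + 3 \cdot 44} + 17099} = \sqrt{2 \left(-158\right) \frac{1}{-158 + 132} + 17099} = \sqrt{2 \left(-158\right) \frac{1}{-26} + 17099} = \sqrt{2 \left(-158\right) \left(- \frac{1}{26}\right) + 17099} = \sqrt{\frac{158}{13} + 17099} = \sqrt{\frac{222445}{13}} = \frac{\sqrt{2891785}}{13}$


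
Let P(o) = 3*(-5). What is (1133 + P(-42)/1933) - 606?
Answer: 1018676/1933 ≈ 526.99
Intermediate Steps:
P(o) = -15
(1133 + P(-42)/1933) - 606 = (1133 - 15/1933) - 606 = 2190074/1933 - 606 = 1018676/1933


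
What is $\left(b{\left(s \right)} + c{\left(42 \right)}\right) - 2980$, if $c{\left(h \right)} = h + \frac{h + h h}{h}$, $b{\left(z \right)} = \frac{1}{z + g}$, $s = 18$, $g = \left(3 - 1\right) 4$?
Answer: $- \frac{75269}{26} \approx -2895.0$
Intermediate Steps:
$g = 8$ ($g = 2 \cdot 4 = 8$)
$b{\left(z \right)} = \frac{1}{8 + z}$ ($b{\left(z \right)} = \frac{1}{z + 8} = \frac{1}{8 + z}$)
$c{\left(h \right)} = h + \frac{h + h^{2}}{h}$
$\left(b{\left(s \right)} + c{\left(42 \right)}\right) - 2980 = \left(\frac{1}{8 + 18} + \left(1 + 2 \cdot 42\right)\right) - 2980 = \left(\frac{1}{26} + \left(1 + 84\right)\right) - 2980 = \left(\frac{1}{26} + 85\right) - 2980 = \frac{2211}{26} - 2980 = - \frac{75269}{26}$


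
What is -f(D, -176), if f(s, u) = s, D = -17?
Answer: 17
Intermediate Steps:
-f(D, -176) = -1*(-17) = 17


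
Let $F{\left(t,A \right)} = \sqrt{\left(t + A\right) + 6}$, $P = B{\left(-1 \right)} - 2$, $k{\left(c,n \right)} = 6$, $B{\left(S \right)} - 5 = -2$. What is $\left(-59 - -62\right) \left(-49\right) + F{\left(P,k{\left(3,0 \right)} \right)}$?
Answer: $-147 + \sqrt{13} \approx -143.39$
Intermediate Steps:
$B{\left(S \right)} = 3$ ($B{\left(S \right)} = 5 - 2 = 3$)
$P = 1$ ($P = 3 - 2 = 1$)
$F{\left(t,A \right)} = \sqrt{6 + A + t}$ ($F{\left(t,A \right)} = \sqrt{\left(A + t\right) + 6} = \sqrt{6 + A + t}$)
$\left(-59 - -62\right) \left(-49\right) + F{\left(P,k{\left(3,0 \right)} \right)} = \left(-59 - -62\right) \left(-49\right) + \sqrt{6 + 6 + 1} = \left(-59 + 62\right) \left(-49\right) + \sqrt{13} = 3 \left(-49\right) + \sqrt{13} = -147 + \sqrt{13}$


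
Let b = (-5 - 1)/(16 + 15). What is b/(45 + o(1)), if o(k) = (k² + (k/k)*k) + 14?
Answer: -6/1891 ≈ -0.0031729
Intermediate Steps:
b = -6/31 ≈ -0.19355
o(k) = 14 + k + k² (o(k) = (k² + 1*k) + 14 = (k² + k) + 14 = (k + k²) + 14 = 14 + k + k²)
b/(45 + o(1)) = -6/31/(45 + (14 + 1 + 1²)) = -6/31/(45 + (14 + 1 + 1)) = -6/31/(45 + 16) = -6/31/61 = (1/61)*(-6/31) = -6/1891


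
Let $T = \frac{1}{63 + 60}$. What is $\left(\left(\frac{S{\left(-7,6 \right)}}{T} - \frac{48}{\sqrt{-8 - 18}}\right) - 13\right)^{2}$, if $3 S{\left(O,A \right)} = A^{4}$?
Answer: $\frac{36686689525}{13} + \frac{2549904 i \sqrt{26}}{13} \approx 2.8221 \cdot 10^{9} + 1.0002 \cdot 10^{6} i$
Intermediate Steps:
$T = \frac{1}{123} \approx 0.0081301$
$S{\left(O,A \right)} = \frac{A^{4}}{3}$
$\left(\left(\frac{S{\left(-7,6 \right)}}{T} - \frac{48}{\sqrt{-8 - 18}}\right) - 13\right)^{2} = \left(\left(\frac{6^{4}}{3} \frac{1}{\frac{1}{123}} - \frac{48}{\sqrt{-8 - 18}}\right) - 13\right)^{2} = \left(\left(\frac{1}{3} \cdot 1296 \cdot 123 - \frac{48}{\sqrt{-26}}\right) - 13\right)^{2} = \left(\left(432 \cdot 123 - \frac{48}{i \sqrt{26}}\right) - 13\right)^{2} = \left(\left(53136 - 48 \left(- \frac{i \sqrt{26}}{26}\right)\right) - 13\right)^{2} = \left(\left(53136 + \frac{24 i \sqrt{26}}{13}\right) - 13\right)^{2} = \left(53123 + \frac{24 i \sqrt{26}}{13}\right)^{2}$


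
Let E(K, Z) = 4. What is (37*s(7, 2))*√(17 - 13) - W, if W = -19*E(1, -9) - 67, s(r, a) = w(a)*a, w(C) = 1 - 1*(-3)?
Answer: 735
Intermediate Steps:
w(C) = 4 (w(C) = 1 + 3 = 4)
s(r, a) = 4*a
W = -143 (W = -19*4 - 67 = -76 - 67 = -143)
(37*s(7, 2))*√(17 - 13) - W = (37*(4*2))*√(17 - 13) - 1*(-143) = (37*8)*√4 + 143 = 296*2 + 143 = 592 + 143 = 735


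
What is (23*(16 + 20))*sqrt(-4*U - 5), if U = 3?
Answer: 828*I*sqrt(17) ≈ 3413.9*I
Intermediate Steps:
(23*(16 + 20))*sqrt(-4*U - 5) = (23*(16 + 20))*sqrt(-4*3 - 5) = (23*36)*sqrt(-12 - 5) = 828*sqrt(-17) = 828*(I*sqrt(17)) = 828*I*sqrt(17)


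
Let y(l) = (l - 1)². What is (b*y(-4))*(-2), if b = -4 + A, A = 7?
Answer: -150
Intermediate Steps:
y(l) = (-1 + l)²
b = 3 (b = -4 + 7 = 3)
(b*y(-4))*(-2) = (3*(-1 - 4)²)*(-2) = (3*(-5)²)*(-2) = (3*25)*(-2) = 75*(-2) = -150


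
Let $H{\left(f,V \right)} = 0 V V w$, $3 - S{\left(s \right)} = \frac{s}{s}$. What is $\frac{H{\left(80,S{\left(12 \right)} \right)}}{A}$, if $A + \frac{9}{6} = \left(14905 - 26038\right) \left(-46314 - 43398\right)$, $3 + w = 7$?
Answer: $0$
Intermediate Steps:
$w = 4$ ($w = -3 + 7 = 4$)
$S{\left(s \right)} = 2$ ($S{\left(s \right)} = 3 - \frac{s}{s} = 3 - 1 = 2$)
$H{\left(f,V \right)} = 0$ ($H{\left(f,V \right)} = 0 V V 4 = 0 V^{2} \cdot 4 = 0 \cdot 4 = 0$)
$A = \frac{1997527389}{2}$ ($A = - \frac{3}{2} + \left(14905 - 26038\right) \left(-46314 - 43398\right) = - \frac{3}{2} - -998763696 = - \frac{3}{2} + 998763696 = \frac{1997527389}{2} \approx 9.9876 \cdot 10^{8}$)
$\frac{H{\left(80,S{\left(12 \right)} \right)}}{A} = \frac{0}{\frac{1997527389}{2}} = 0 \cdot \frac{2}{1997527389} = 0$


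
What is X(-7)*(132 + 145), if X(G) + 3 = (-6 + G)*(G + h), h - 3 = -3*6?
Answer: 78391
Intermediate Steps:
h = -15 (h = 3 - 3*6 = 3 - 18 = -15)
X(G) = -3 + (-15 + G)*(-6 + G) (X(G) = -3 + (-6 + G)*(G - 15) = -3 + (-6 + G)*(-15 + G) = -3 + (-15 + G)*(-6 + G))
X(-7)*(132 + 145) = (87 + (-7)² - 21*(-7))*(132 + 145) = (87 + 49 + 147)*277 = 283*277 = 78391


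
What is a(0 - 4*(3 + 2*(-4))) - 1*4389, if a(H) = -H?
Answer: -4409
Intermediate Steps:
a(0 - 4*(3 + 2*(-4))) - 1*4389 = -(0 - 4*(3 + 2*(-4))) - 1*4389 = -(0 - 4*(3 - 8)) - 4389 = -(0 - 4*(-5)) - 4389 = -(0 + 20) - 4389 = -1*20 - 4389 = -20 - 4389 = -4409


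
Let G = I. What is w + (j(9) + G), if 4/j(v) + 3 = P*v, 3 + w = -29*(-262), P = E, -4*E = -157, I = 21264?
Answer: 40431475/1401 ≈ 28859.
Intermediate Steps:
G = 21264
E = 157/4 (E = -¼*(-157) = 157/4 ≈ 39.250)
P = 157/4 ≈ 39.250
w = 7595 (w = -3 - 29*(-262) = -3 + 7598 = 7595)
j(v) = 4/(-3 + 157*v/4)
w + (j(9) + G) = 7595 + (16/(-12 + 157*9) + 21264) = 7595 + (16/(-12 + 1413) + 21264) = 7595 + (16/1401 + 21264) = 7595 + 29790880/1401 = 40431475/1401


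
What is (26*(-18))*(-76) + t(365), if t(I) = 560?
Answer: 36128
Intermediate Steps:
(26*(-18))*(-76) + t(365) = (26*(-18))*(-76) + 560 = -468*(-76) + 560 = 35568 + 560 = 36128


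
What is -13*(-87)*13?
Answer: 14703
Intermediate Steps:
-13*(-87)*13 = 1131*13 = 14703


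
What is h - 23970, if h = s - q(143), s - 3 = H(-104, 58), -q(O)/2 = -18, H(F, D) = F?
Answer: -24107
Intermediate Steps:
q(O) = 36 (q(O) = -2*(-18) = 36)
s = -101 (s = 3 - 104 = -101)
h = -137 (h = -101 - 1*36 = -101 - 36 = -137)
h - 23970 = -137 - 23970 = -24107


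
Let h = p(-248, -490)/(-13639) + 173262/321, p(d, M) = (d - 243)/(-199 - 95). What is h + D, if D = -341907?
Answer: -146465548479007/429055662 ≈ -3.4137e+5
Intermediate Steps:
p(d, M) = 81/98 - d/294 (p(d, M) = (-243 + d)/(-294) = (-243 + d)*(-1/294) = 81/98 - d/294)
h = 231585748427/429055662 (h = (81/98 - 1/294*(-248))/(-13639) + 173262/321 = (81/98 + 124/147)*(-1/13639) + 173262*(1/321) = (491/294)*(-1/13639) + 57754/107 = -491/4009866 + 57754/107 = 231585748427/429055662 ≈ 539.76)
h + D = 231585748427/429055662 - 341907 = -146465548479007/429055662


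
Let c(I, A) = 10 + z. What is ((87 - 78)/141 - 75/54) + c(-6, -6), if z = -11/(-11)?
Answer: 8185/846 ≈ 9.6749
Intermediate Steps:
z = 1 (z = -11*(-1/11) = 1)
c(I, A) = 11 (c(I, A) = 10 + 1 = 11)
((87 - 78)/141 - 75/54) + c(-6, -6) = ((87 - 78)/141 - 75/54) + 11 = (9*(1/141) - 75*1/54) + 11 = (3/47 - 25/18) + 11 = -1121/846 + 11 = 8185/846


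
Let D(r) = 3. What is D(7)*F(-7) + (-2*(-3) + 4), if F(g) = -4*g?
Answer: 94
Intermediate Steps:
D(7)*F(-7) + (-2*(-3) + 4) = 3*(-4*(-7)) + (-2*(-3) + 4) = 3*28 + (6 + 4) = 84 + 10 = 94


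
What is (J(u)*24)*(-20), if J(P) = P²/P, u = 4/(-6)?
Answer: 320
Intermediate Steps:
u = -⅔ (u = 4*(-⅙) = -⅔ ≈ -0.66667)
J(P) = P
(J(u)*24)*(-20) = -⅔*24*(-20) = -16*(-20) = 320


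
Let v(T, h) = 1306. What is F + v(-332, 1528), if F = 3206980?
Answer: 3208286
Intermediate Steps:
F + v(-332, 1528) = 3206980 + 1306 = 3208286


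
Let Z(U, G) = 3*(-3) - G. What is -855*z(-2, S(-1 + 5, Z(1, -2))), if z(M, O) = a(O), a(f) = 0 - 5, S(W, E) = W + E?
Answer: 4275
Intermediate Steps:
Z(U, G) = -9 - G
S(W, E) = E + W
a(f) = -5
z(M, O) = -5
-855*z(-2, S(-1 + 5, Z(1, -2))) = -855*(-5) = 4275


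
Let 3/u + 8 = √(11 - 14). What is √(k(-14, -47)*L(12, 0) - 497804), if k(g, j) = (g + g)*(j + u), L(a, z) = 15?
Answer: 2*√(-536338484 + 21105*I*√3)/67 ≈ 0.023559 + 691.31*I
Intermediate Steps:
u = 3/(-8 + I*√3) (u = 3/(-8 + √(11 - 14)) = 3/(-8 + √(-3)) = 3/(-8 + I*√3) ≈ -0.35821 - 0.077554*I)
k(g, j) = 2*g*(-24/67 + j - 3*I*√3/67) (k(g, j) = (g + g)*(j + (-24/67 - 3*I*√3/67)) = (2*g)*(-24/67 + j - 3*I*√3/67) = 2*g*(-24/67 + j - 3*I*√3/67))
√(k(-14, -47)*L(12, 0) - 497804) = √(((2/67)*(-14)*(-24 + 67*(-47) - 3*I*√3))*15 - 497804) = √(((2/67)*(-14)*(-24 - 3149 - 3*I*√3))*15 - 497804) = √(((2/67)*(-14)*(-3173 - 3*I*√3))*15 - 497804) = √((88844/67 + 84*I*√3/67)*15 - 497804) = √((1332660/67 + 1260*I*√3/67) - 497804) = √(-32020208/67 + 1260*I*√3/67)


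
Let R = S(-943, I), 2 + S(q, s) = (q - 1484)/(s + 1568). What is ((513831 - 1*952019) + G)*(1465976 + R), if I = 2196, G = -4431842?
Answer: -13436227000270635/1882 ≈ -7.1393e+12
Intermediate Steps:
S(q, s) = -2 + (-1484 + q)/(1568 + s) (S(q, s) = -2 + (q - 1484)/(s + 1568) = -2 + (-1484 + q)/(1568 + s))
R = -9955/3764 (R = (-4620 - 943 - 2*2196)/(1568 + 2196) = (-4620 - 943 - 4392)/3764 = (1/3764)*(-9955) = -9955/3764 ≈ -2.6448)
((513831 - 1*952019) + G)*(1465976 + R) = ((513831 - 1*952019) - 4431842)*(1465976 - 9955/3764) = ((513831 - 952019) - 4431842)*(5517923709/3764) = (-438188 - 4431842)*(5517923709/3764) = -4870030*5517923709/3764 = -13436227000270635/1882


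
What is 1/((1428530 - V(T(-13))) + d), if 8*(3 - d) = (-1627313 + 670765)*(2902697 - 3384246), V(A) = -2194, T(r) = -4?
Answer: -2/115153321759 ≈ -1.7368e-11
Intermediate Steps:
d = -115156183207/2 (d = 3 - (-1627313 + 670765)*(2902697 - 3384246)/8 = 3 - (-239137)*(-481549)/2 = 3 - 1/8*460624732852 = 3 - 115156183213/2 = -115156183207/2 ≈ -5.7578e+10)
1/((1428530 - V(T(-13))) + d) = 1/((1428530 - 1*(-2194)) - 115156183207/2) = 1/((1428530 + 2194) - 115156183207/2) = 1/(1430724 - 115156183207/2) = 1/(-115153321759/2) = -2/115153321759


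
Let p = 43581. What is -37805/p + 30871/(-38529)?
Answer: -933992632/559710783 ≈ -1.6687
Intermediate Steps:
-37805/p + 30871/(-38529) = -37805/43581 + 30871/(-38529) = -37805*1/43581 + 30871*(-1/38529) = -37805/43581 - 30871/38529 = -933992632/559710783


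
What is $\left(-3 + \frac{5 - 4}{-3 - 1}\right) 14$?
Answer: $- \frac{91}{2} \approx -45.5$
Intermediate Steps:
$\left(-3 + \frac{5 - 4}{-3 - 1}\right) 14 = \left(-3 + 1 \frac{1}{-4}\right) 14 = \left(-3 + 1 \left(- \frac{1}{4}\right)\right) 14 = \left(-3 - \frac{1}{4}\right) 14 = \left(- \frac{13}{4}\right) 14 = - \frac{91}{2}$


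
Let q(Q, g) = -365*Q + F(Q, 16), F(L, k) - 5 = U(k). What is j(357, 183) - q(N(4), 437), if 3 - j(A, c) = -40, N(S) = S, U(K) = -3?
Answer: 1501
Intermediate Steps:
F(L, k) = 2 (F(L, k) = 5 - 3 = 2)
j(A, c) = 43 (j(A, c) = 3 - 1*(-40) = 3 + 40 = 43)
q(Q, g) = 2 - 365*Q (q(Q, g) = -365*Q + 2 = 2 - 365*Q)
j(357, 183) - q(N(4), 437) = 43 - (2 - 365*4) = 43 - (2 - 1460) = 43 - 1*(-1458) = 43 + 1458 = 1501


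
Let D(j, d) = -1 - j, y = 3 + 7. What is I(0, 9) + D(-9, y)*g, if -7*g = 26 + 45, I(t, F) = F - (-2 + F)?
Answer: -554/7 ≈ -79.143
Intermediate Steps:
I(t, F) = 2 (I(t, F) = F + (2 - F) = 2)
y = 10
g = -71/7 (g = -(26 + 45)/7 = -⅐*71 = -71/7 ≈ -10.143)
I(0, 9) + D(-9, y)*g = 2 + (-1 - 1*(-9))*(-71/7) = 2 + (-1 + 9)*(-71/7) = 2 + 8*(-71/7) = 2 - 568/7 = -554/7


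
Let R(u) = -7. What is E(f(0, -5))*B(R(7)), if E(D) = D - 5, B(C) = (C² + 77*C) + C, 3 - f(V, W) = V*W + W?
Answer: -1491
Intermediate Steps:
f(V, W) = 3 - W - V*W (f(V, W) = 3 - (V*W + W) = 3 - (W + V*W) = 3 + (-W - V*W) = 3 - W - V*W)
B(C) = C² + 78*C
E(D) = -5 + D
E(f(0, -5))*B(R(7)) = (-5 + (3 - 1*(-5) - 1*0*(-5)))*(-7*(78 - 7)) = (-5 + (3 + 5 + 0))*(-7*71) = (-5 + 8)*(-497) = 3*(-497) = -1491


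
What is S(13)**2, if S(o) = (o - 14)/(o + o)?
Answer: 1/676 ≈ 0.0014793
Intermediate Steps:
S(o) = (-14 + o)/(2*o) (S(o) = (-14 + o)/((2*o)) = (-14 + o)*(1/(2*o)) = (-14 + o)/(2*o))
S(13)**2 = ((1/2)*(-14 + 13)/13)**2 = ((1/2)*(1/13)*(-1))**2 = (-1/26)**2 = 1/676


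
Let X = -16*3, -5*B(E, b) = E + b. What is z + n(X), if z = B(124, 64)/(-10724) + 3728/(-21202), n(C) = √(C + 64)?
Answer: 543936947/142106405 ≈ 3.8277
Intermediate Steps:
B(E, b) = -E/5 - b/5 (B(E, b) = -(E + b)/5 = -E/5 - b/5)
X = -48
n(C) = √(64 + C)
z = -24488673/142106405 (z = (-⅕*124 - ⅕*64)/(-10724) + 3728/(-21202) = (-124/5 - 64/5)*(-1/10724) + 3728*(-1/21202) = -188/5*(-1/10724) - 1864/10601 = 47/13405 - 1864/10601 = -24488673/142106405 ≈ -0.17233)
z + n(X) = -24488673/142106405 + √(64 - 48) = -24488673/142106405 + √16 = -24488673/142106405 + 4 = 543936947/142106405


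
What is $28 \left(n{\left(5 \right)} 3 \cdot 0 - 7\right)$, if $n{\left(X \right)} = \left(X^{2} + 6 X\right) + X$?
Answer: $-196$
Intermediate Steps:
$n{\left(X \right)} = X^{2} + 7 X$
$28 \left(n{\left(5 \right)} 3 \cdot 0 - 7\right) = 28 \left(5 \left(7 + 5\right) 3 \cdot 0 - 7\right) = 28 \left(5 \cdot 12 \cdot 3 \cdot 0 - 7\right) = 28 \left(60 \cdot 3 \cdot 0 - 7\right) = 28 \left(180 \cdot 0 - 7\right) = 28 \left(0 - 7\right) = 28 \left(-7\right) = -196$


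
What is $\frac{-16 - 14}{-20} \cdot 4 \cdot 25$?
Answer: $150$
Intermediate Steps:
$\frac{-16 - 14}{-20} \cdot 4 \cdot 25 = \left(-16 - 14\right) \left(- \frac{1}{20}\right) 4 \cdot 25 = \left(-30\right) \left(- \frac{1}{20}\right) 4 \cdot 25 = \frac{3}{2} \cdot 4 \cdot 25 = 6 \cdot 25 = 150$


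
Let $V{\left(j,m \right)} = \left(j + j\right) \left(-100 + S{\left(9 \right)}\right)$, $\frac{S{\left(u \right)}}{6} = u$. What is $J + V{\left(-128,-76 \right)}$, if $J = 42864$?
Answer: $54640$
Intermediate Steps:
$S{\left(u \right)} = 6 u$
$V{\left(j,m \right)} = - 92 j$ ($V{\left(j,m \right)} = \left(j + j\right) \left(-100 + 6 \cdot 9\right) = 2 j \left(-100 + 54\right) = 2 j \left(-46\right) = - 92 j$)
$J + V{\left(-128,-76 \right)} = 42864 - -11776 = 42864 + 11776 = 54640$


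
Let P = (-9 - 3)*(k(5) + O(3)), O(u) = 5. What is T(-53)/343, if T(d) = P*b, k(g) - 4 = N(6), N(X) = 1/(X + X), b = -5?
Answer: 545/343 ≈ 1.5889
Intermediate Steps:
N(X) = 1/(2*X)
k(g) = 49/12 (k(g) = 4 + (½)/6 = 4 + (½)*(⅙) = 4 + 1/12 = 49/12)
P = -109 (P = (-9 - 3)*(49/12 + 5) = -12*109/12 = -109)
T(d) = 545 (T(d) = -109*(-5) = 545)
T(-53)/343 = 545/343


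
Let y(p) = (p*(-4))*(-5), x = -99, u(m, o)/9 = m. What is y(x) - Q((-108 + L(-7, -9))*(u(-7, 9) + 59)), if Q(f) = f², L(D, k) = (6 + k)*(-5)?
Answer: -140364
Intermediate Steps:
L(D, k) = -30 - 5*k
u(m, o) = 9*m
y(p) = 20*p (y(p) = -4*p*(-5) = 20*p)
y(x) - Q((-108 + L(-7, -9))*(u(-7, 9) + 59)) = 20*(-99) - ((-108 + (-30 - 5*(-9)))*(9*(-7) + 59))² = -1980 - ((-108 + (-30 + 45))*(-63 + 59))² = -1980 - ((-108 + 15)*(-4))² = -1980 - (-93*(-4))² = -1980 - 1*372² = -1980 - 1*138384 = -1980 - 138384 = -140364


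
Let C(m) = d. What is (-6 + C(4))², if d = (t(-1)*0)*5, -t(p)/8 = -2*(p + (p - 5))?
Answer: 36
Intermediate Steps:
t(p) = -80 + 32*p (t(p) = -(-16)*(p + (p - 5)) = -(-16)*(p + (-5 + p)) = -(-16)*(-5 + 2*p) = -8*(10 - 4*p) = -80 + 32*p)
d = 0 (d = ((-80 + 32*(-1))*0)*5 = ((-80 - 32)*0)*5 = -112*0*5 = 0*5 = 0)
C(m) = 0
(-6 + C(4))² = (-6 + 0)² = (-6)² = 36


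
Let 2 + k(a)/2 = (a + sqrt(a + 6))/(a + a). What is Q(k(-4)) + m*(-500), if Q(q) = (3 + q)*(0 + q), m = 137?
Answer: -547999/8 + 3*sqrt(2)/4 ≈ -68499.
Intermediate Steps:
k(a) = -4 + (a + sqrt(6 + a))/a (k(a) = -4 + 2*((a + sqrt(a + 6))/(a + a)) = -4 + 2*((a + sqrt(6 + a))/((2*a))) = -4 + 2*((a + sqrt(6 + a))*(1/(2*a))) = -4 + 2*((a + sqrt(6 + a))/(2*a)) = -4 + (a + sqrt(6 + a))/a)
Q(q) = q*(3 + q) (Q(q) = (3 + q)*q = q*(3 + q))
Q(k(-4)) + m*(-500) = (-3 + sqrt(6 - 4)/(-4))*(3 + (-3 + sqrt(6 - 4)/(-4))) + 137*(-500) = (-3 - sqrt(2)/4)*(3 + (-3 - sqrt(2)/4)) - 68500 = (-3 - sqrt(2)/4)*(-sqrt(2)/4) - 68500 = -sqrt(2)*(-3 - sqrt(2)/4)/4 - 68500 = -68500 - sqrt(2)*(-3 - sqrt(2)/4)/4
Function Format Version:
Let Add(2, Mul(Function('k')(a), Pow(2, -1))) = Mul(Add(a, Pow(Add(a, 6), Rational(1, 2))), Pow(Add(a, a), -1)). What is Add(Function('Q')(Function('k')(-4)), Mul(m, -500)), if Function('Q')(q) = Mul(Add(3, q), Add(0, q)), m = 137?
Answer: Add(Rational(-547999, 8), Mul(Rational(3, 4), Pow(2, Rational(1, 2)))) ≈ -68499.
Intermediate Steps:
Function('k')(a) = Add(-4, Mul(Pow(a, -1), Add(a, Pow(Add(6, a), Rational(1, 2))))) (Function('k')(a) = Add(-4, Mul(2, Mul(Add(a, Pow(Add(a, 6), Rational(1, 2))), Pow(Add(a, a), -1)))) = Add(-4, Mul(2, Mul(Add(a, Pow(Add(6, a), Rational(1, 2))), Pow(Mul(2, a), -1)))) = Add(-4, Mul(2, Mul(Add(a, Pow(Add(6, a), Rational(1, 2))), Mul(Rational(1, 2), Pow(a, -1))))) = Add(-4, Mul(2, Mul(Rational(1, 2), Pow(a, -1), Add(a, Pow(Add(6, a), Rational(1, 2)))))) = Add(-4, Mul(Pow(a, -1), Add(a, Pow(Add(6, a), Rational(1, 2))))))
Function('Q')(q) = Mul(q, Add(3, q)) (Function('Q')(q) = Mul(Add(3, q), q) = Mul(q, Add(3, q)))
Add(Function('Q')(Function('k')(-4)), Mul(m, -500)) = Add(Mul(Add(-3, Mul(Pow(-4, -1), Pow(Add(6, -4), Rational(1, 2)))), Add(3, Add(-3, Mul(Pow(-4, -1), Pow(Add(6, -4), Rational(1, 2)))))), Mul(137, -500)) = Add(Mul(Add(-3, Mul(Rational(-1, 4), Pow(2, Rational(1, 2)))), Add(3, Add(-3, Mul(Rational(-1, 4), Pow(2, Rational(1, 2)))))), -68500) = Add(Mul(Add(-3, Mul(Rational(-1, 4), Pow(2, Rational(1, 2)))), Mul(Rational(-1, 4), Pow(2, Rational(1, 2)))), -68500) = Add(Mul(Rational(-1, 4), Pow(2, Rational(1, 2)), Add(-3, Mul(Rational(-1, 4), Pow(2, Rational(1, 2))))), -68500) = Add(-68500, Mul(Rational(-1, 4), Pow(2, Rational(1, 2)), Add(-3, Mul(Rational(-1, 4), Pow(2, Rational(1, 2))))))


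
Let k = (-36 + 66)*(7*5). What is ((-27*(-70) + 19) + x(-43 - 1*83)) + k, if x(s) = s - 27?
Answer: 2806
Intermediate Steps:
x(s) = -27 + s
k = 1050 (k = 30*35 = 1050)
((-27*(-70) + 19) + x(-43 - 1*83)) + k = ((-27*(-70) + 19) + (-27 + (-43 - 1*83))) + 1050 = ((1890 + 19) + (-27 + (-43 - 83))) + 1050 = (1909 + (-27 - 126)) + 1050 = (1909 - 153) + 1050 = 1756 + 1050 = 2806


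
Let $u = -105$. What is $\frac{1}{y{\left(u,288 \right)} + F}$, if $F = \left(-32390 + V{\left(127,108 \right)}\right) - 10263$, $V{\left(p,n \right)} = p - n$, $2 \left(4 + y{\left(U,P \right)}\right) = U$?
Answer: $- \frac{2}{85381} \approx -2.3424 \cdot 10^{-5}$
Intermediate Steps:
$y{\left(U,P \right)} = -4 + \frac{U}{2}$
$F = -42634$ ($F = \left(-32390 + \left(127 - 108\right)\right) - 10263 = \left(-32390 + 19\right) - 10263 = -32371 - 10263 = -42634$)
$\frac{1}{y{\left(u,288 \right)} + F} = \frac{1}{\left(-4 + \frac{1}{2} \left(-105\right)\right) - 42634} = \frac{1}{\left(-4 - \frac{105}{2}\right) - 42634} = \frac{1}{- \frac{113}{2} - 42634} = \frac{1}{- \frac{85381}{2}} = - \frac{2}{85381}$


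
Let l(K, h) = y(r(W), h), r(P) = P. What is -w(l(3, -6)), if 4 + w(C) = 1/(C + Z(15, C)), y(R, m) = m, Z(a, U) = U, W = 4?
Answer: 49/12 ≈ 4.0833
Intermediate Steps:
l(K, h) = h
w(C) = -4 + 1/(2*C) (w(C) = -4 + 1/(C + C) = -4 + 1/(2*C))
-w(l(3, -6)) = -(-4 + (½)/(-6)) = -(-4 + (½)*(-⅙)) = -(-4 - 1/12) = -1*(-49/12) = 49/12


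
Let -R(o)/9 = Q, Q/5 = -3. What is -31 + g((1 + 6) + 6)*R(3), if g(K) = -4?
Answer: -571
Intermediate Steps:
Q = -15 (Q = 5*(-3) = -15)
R(o) = 135 (R(o) = -9*(-15) = 135)
-31 + g((1 + 6) + 6)*R(3) = -31 - 4*135 = -31 - 540 = -571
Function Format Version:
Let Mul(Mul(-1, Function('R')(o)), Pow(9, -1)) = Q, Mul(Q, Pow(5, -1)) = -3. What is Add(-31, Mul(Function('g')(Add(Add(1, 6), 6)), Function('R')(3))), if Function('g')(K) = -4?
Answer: -571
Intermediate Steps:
Q = -15 (Q = Mul(5, -3) = -15)
Function('R')(o) = 135 (Function('R')(o) = Mul(-9, -15) = 135)
Add(-31, Mul(Function('g')(Add(Add(1, 6), 6)), Function('R')(3))) = Add(-31, Mul(-4, 135)) = Add(-31, -540) = -571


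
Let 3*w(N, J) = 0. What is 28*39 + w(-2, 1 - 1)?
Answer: 1092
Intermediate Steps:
w(N, J) = 0 (w(N, J) = (1/3)*0 = 0)
28*39 + w(-2, 1 - 1) = 28*39 + 0 = 1092 + 0 = 1092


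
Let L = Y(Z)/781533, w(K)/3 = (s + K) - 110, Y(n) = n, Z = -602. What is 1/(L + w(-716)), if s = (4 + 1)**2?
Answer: -781533/1878024401 ≈ -0.00041615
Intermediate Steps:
s = 25 (s = 5**2 = 25)
w(K) = -255 + 3*K (w(K) = 3*((25 + K) - 110) = 3*(-85 + K) = -255 + 3*K)
L = -602/781533 ≈ -0.00077028
1/(L + w(-716)) = 1/(-602/781533 + (-255 + 3*(-716))) = 1/(-602/781533 + (-255 - 2148)) = 1/(-602/781533 - 2403) = 1/(-1878024401/781533) = -781533/1878024401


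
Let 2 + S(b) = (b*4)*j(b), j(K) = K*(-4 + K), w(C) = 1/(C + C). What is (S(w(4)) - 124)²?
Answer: 261113281/16384 ≈ 15937.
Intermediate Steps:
w(C) = 1/(2*C)
S(b) = -2 + 4*b²*(-4 + b) (S(b) = -2 + (b*4)*(b*(-4 + b)) = -2 + (4*b)*(b*(-4 + b)) = -2 + 4*b²*(-4 + b))
(S(w(4)) - 124)² = ((-2 + 4*((½)/4)²*(-4 + (½)/4)) - 124)² = ((-2 + 4*((½)*(¼))²*(-4 + (½)*(¼))) - 124)² = ((-2 + 4*(⅛)²*(-4 + ⅛)) - 124)² = ((-2 + 4*(1/64)*(-31/8)) - 124)² = ((-2 - 31/128) - 124)² = (-287/128 - 124)² = (-16159/128)² = 261113281/16384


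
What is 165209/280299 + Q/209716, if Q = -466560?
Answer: -24032332699/14695796271 ≈ -1.6353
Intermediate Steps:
165209/280299 + Q/209716 = 165209/280299 - 466560/209716 = 165209*(1/280299) - 466560*1/209716 = 165209/280299 - 116640/52429 = -24032332699/14695796271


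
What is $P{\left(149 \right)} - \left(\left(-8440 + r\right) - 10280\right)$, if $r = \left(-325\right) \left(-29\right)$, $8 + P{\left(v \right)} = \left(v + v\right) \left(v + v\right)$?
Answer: $98091$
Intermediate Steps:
$P{\left(v \right)} = -8 + 4 v^{2}$ ($P{\left(v \right)} = -8 + \left(v + v\right) \left(v + v\right) = -8 + 2 v 2 v = -8 + 4 v^{2}$)
$r = 9425$
$P{\left(149 \right)} - \left(\left(-8440 + r\right) - 10280\right) = \left(-8 + 4 \cdot 149^{2}\right) - \left(\left(-8440 + 9425\right) - 10280\right) = \left(-8 + 4 \cdot 22201\right) - \left(985 - 10280\right) = \left(-8 + 88804\right) - -9295 = 88796 + 9295 = 98091$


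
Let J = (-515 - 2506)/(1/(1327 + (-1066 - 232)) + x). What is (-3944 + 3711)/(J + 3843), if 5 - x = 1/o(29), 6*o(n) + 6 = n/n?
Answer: -210632/3036027 ≈ -0.069378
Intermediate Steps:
o(n) = -⅚ (o(n) = -1 + (n/n)/6 = -1 + (⅙)*1 = -1 + ⅙ = -⅚)
x = 31/5 (x = 5 - 1/(-⅚) = 5 - 1*(-6/5) = 5 + 6/5 = 31/5 ≈ 6.2000)
J = -438045/904 (J = (-515 - 2506)/(1/(1327 + (-1066 - 232)) + 31/5) = -3021/(1/(1327 - 1298) + 31/5) = -3021/(1/29 + 31/5) = -3021/904/145 = -3021*145/904 = -438045/904 ≈ -484.56)
(-3944 + 3711)/(J + 3843) = (-3944 + 3711)/(-438045/904 + 3843) = -233/3036027/904 = -233*904/3036027 = -210632/3036027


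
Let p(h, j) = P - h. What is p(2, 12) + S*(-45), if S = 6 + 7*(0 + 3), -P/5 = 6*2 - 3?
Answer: -1262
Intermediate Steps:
P = -45 (P = -5*(6*2 - 3) = -5*(12 - 3) = -5*9 = -45)
p(h, j) = -45 - h
S = 27 (S = 6 + 7*3 = 6 + 21 = 27)
p(2, 12) + S*(-45) = (-45 - 1*2) + 27*(-45) = (-45 - 2) - 1215 = -47 - 1215 = -1262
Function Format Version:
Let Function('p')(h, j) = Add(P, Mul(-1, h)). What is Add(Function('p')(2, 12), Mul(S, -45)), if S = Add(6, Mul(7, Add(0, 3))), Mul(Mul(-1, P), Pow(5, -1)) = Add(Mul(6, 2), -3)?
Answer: -1262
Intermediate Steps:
P = -45 (P = Mul(-5, Add(Mul(6, 2), -3)) = Mul(-5, Add(12, -3)) = Mul(-5, 9) = -45)
Function('p')(h, j) = Add(-45, Mul(-1, h))
S = 27 (S = Add(6, Mul(7, 3)) = Add(6, 21) = 27)
Add(Function('p')(2, 12), Mul(S, -45)) = Add(Add(-45, Mul(-1, 2)), Mul(27, -45)) = Add(Add(-45, -2), -1215) = Add(-47, -1215) = -1262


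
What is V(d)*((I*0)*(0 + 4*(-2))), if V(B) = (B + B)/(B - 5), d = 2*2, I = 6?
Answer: 0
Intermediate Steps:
d = 4
V(B) = 2*B/(-5 + B) (V(B) = (2*B)/(-5 + B) = 2*B/(-5 + B))
V(d)*((I*0)*(0 + 4*(-2))) = (2*4/(-5 + 4))*((6*0)*(0 + 4*(-2))) = (2*4/(-1))*(0*(0 - 8)) = (2*4*(-1))*(0*(-8)) = -8*0 = 0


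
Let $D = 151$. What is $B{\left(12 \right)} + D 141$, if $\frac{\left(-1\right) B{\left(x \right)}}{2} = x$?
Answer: $21267$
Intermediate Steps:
$B{\left(x \right)} = - 2 x$
$B{\left(12 \right)} + D 141 = \left(-2\right) 12 + 151 \cdot 141 = -24 + 21291 = 21267$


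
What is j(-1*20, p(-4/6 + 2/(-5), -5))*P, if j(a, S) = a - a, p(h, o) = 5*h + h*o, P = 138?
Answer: 0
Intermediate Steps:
j(a, S) = 0
j(-1*20, p(-4/6 + 2/(-5), -5))*P = 0*138 = 0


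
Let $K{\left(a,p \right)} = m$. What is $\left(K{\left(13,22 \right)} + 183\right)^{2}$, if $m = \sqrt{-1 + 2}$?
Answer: $33856$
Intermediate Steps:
$m = 1$ ($m = \sqrt{1} = 1$)
$K{\left(a,p \right)} = 1$
$\left(K{\left(13,22 \right)} + 183\right)^{2} = \left(1 + 183\right)^{2} = 184^{2} = 33856$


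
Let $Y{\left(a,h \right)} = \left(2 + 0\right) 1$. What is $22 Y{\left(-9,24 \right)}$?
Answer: $44$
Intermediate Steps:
$Y{\left(a,h \right)} = 2$ ($Y{\left(a,h \right)} = 2 \cdot 1 = 2$)
$22 Y{\left(-9,24 \right)} = 22 \cdot 2 = 44$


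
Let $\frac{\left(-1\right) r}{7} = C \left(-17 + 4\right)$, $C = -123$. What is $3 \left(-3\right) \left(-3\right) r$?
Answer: $-302211$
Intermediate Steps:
$r = -11193$ ($r = - 7 \left(- 123 \left(-17 + 4\right)\right) = - 7 \left(\left(-123\right) \left(-13\right)\right) = \left(-7\right) 1599 = -11193$)
$3 \left(-3\right) \left(-3\right) r = 3 \left(-3\right) \left(-3\right) \left(-11193\right) = \left(-9\right) \left(-3\right) \left(-11193\right) = 27 \left(-11193\right) = -302211$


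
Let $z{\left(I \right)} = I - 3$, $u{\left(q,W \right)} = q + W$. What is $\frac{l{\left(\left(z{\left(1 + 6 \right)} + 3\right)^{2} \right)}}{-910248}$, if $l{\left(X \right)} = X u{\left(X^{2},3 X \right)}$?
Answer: $- \frac{31213}{227562} \approx -0.13716$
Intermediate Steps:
$u{\left(q,W \right)} = W + q$
$z{\left(I \right)} = -3 + I$ ($z{\left(I \right)} = I - 3 = -3 + I$)
$l{\left(X \right)} = X \left(X^{2} + 3 X\right)$ ($l{\left(X \right)} = X \left(3 X + X^{2}\right) = X \left(X^{2} + 3 X\right)$)
$\frac{l{\left(\left(z{\left(1 + 6 \right)} + 3\right)^{2} \right)}}{-910248} = \frac{\left(\left(\left(-3 + \left(1 + 6\right)\right) + 3\right)^{2}\right)^{2} \left(3 + \left(\left(-3 + \left(1 + 6\right)\right) + 3\right)^{2}\right)}{-910248} = \left(\left(\left(-3 + 7\right) + 3\right)^{2}\right)^{2} \left(3 + \left(\left(-3 + 7\right) + 3\right)^{2}\right) \left(- \frac{1}{910248}\right) = \left(\left(4 + 3\right)^{2}\right)^{2} \left(3 + \left(4 + 3\right)^{2}\right) \left(- \frac{1}{910248}\right) = \left(7^{2}\right)^{2} \left(3 + 7^{2}\right) \left(- \frac{1}{910248}\right) = 49^{2} \left(3 + 49\right) \left(- \frac{1}{910248}\right) = 2401 \cdot 52 \left(- \frac{1}{910248}\right) = 124852 \left(- \frac{1}{910248}\right) = - \frac{31213}{227562}$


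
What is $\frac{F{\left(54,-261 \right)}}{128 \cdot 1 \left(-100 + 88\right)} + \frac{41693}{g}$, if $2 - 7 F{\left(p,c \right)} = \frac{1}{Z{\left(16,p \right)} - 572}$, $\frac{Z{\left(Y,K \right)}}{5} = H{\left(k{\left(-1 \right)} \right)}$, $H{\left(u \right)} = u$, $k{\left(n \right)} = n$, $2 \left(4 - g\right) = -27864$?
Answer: $\frac{769771647}{257314304} \approx 2.9916$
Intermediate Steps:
$g = 13936$ ($g = 4 - -13932 = 4 + 13932 = 13936$)
$Z{\left(Y,K \right)} = -5$ ($Z{\left(Y,K \right)} = 5 \left(-1\right) = -5$)
$F{\left(p,c \right)} = \frac{165}{577}$ ($F{\left(p,c \right)} = \frac{2}{7} - \frac{1}{7 \left(-5 - 572\right)} = \frac{2}{7} - \frac{1}{7 \left(-577\right)} = \frac{2}{7} - - \frac{1}{4039} = \frac{2}{7} + \frac{1}{4039} = \frac{165}{577}$)
$\frac{F{\left(54,-261 \right)}}{128 \cdot 1 \left(-100 + 88\right)} + \frac{41693}{g} = \frac{165}{577 \cdot 128 \cdot 1 \left(-100 + 88\right)} + \frac{41693}{13936} = \frac{165}{577 \cdot 128 \left(-12\right)} + 41693 \cdot \frac{1}{13936} = \frac{165}{577 \left(-1536\right)} + \frac{41693}{13936} = \frac{165}{577} \left(- \frac{1}{1536}\right) + \frac{41693}{13936} = - \frac{55}{295424} + \frac{41693}{13936} = \frac{769771647}{257314304}$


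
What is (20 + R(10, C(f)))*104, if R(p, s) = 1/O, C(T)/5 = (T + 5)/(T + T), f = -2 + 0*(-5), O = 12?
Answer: 6266/3 ≈ 2088.7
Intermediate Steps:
f = -2 (f = -2 + 0 = -2)
C(T) = 5*(5 + T)/(2*T) (C(T) = 5*((T + 5)/(T + T)) = 5*((5 + T)/((2*T))) = 5*((5 + T)*(1/(2*T))) = 5*((5 + T)/(2*T)) = 5*(5 + T)/(2*T))
R(p, s) = 1/12
(20 + R(10, C(f)))*104 = (20 + 1/12)*104 = (241/12)*104 = 6266/3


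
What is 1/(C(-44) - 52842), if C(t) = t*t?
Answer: -1/50906 ≈ -1.9644e-5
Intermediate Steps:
C(t) = t**2
1/(C(-44) - 52842) = 1/((-44)**2 - 52842) = 1/(1936 - 52842) = 1/(-50906) = -1/50906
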